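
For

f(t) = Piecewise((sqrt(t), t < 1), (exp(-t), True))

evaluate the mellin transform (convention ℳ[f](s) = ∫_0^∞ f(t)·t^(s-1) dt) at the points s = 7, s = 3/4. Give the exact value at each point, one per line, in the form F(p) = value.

summing 2 kernel integrals split by 1 yields ℳ[f](s)
∫ sqrt(t)·t^(s-1) over [0, 1)
segment [1, ∞) carries exp(-t); integrate it

F(7) = 2/15 + 1957*exp(-1)
F(3/4) = uppergamma(3/4, 1) + 4/5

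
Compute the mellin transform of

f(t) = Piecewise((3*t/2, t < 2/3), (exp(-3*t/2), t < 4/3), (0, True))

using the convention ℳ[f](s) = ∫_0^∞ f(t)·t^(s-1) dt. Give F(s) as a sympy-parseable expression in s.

(2/3)**s*((s + 1)*uppergamma(s, 1) - (s + 1)*uppergamma(s, 2) + 1)/(s + 1)
  Re(s) > -1

remove the common scale on t first: t on [0, 1); exp(-t) on [1, 2)
along the cuts 2/3, ℳ[f](s) splits into 2 integrals
on [0, 2/3): add ∫ 3*t/2·t^(s-1) dt
segment 2/3 to 4/3 holds exp(-3*t/2); add its integral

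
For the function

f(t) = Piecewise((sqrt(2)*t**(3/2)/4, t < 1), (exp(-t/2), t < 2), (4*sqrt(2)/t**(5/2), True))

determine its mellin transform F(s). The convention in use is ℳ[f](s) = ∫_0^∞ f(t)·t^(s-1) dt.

(2*2**s*(2*s - 5)*(2*s + 3)*uppergamma(s, 1/2) - 2*2**s*(2*s - 5)*(2*s + 3)*uppergamma(s, 1) - 4*2**s*(2*s + 3) + sqrt(2)*(2*s - 5))/(2*(2*s - 5)*(2*s + 3))
  -3/2 < Re(s) < 5/2

reversing the common scale on t: t**(3/2) on [0, 1/2); exp(-t) on [1/2, 1); t**(-5/2) on [1, ∞)
integrate the 3 segments split at 1, 2, then add the results
piece [0, 1): integrate sqrt(2)*t**(3/2)/4 against the kernel
segment 1 to 2 holds exp(-t/2); add its integral
∫ 4*sqrt(2)/t**(5/2)·t^(s-1) over [2, ∞)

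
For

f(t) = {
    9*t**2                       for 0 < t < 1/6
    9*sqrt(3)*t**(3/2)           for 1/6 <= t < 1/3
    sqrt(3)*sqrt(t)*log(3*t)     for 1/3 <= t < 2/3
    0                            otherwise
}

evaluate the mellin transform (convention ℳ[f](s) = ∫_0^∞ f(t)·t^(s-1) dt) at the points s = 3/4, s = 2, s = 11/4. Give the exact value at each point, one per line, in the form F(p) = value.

the common scale on t comes off first: t**2 on [0, 1/2); 3*t**(3/2) on [1/2, 1); sqrt(t)*log(t) on [1, 2)
strip the shared t-power: t**(3/2) on [0, 1/2); 3*t on [1/2, 1); log(t) on [1, 2)
slice at 1/6, 1/3, transform all 3 pieces, and sum them
∫ 9*t**2·t^(s-1) over [0, 1/6)
∫ over [1/6, 1/3) of 9*sqrt(3)*t**(3/2)·t^(s-1) joins the sum
∫ over [1/3, 2/3) of sqrt(3)*sqrt(t)*log(3*t)·t^(s-1) joins the sum

F(3/4) = 2**(3/4)*3**(1/4)*(-2037*sqrt(2) - 550 + 2640*sqrt(2)*log(2) + 3256*2**(1/4))/9900
F(2) = sqrt(2)*(-15536 + 11567*sqrt(2) + 35840*log(2))/201600
F(11/4) = 2**(3/4)*3**(1/4)*(-327879*sqrt(2) - 19266 + 349600*2**(1/4) + 1074944*sqrt(2)*log(2))/23581584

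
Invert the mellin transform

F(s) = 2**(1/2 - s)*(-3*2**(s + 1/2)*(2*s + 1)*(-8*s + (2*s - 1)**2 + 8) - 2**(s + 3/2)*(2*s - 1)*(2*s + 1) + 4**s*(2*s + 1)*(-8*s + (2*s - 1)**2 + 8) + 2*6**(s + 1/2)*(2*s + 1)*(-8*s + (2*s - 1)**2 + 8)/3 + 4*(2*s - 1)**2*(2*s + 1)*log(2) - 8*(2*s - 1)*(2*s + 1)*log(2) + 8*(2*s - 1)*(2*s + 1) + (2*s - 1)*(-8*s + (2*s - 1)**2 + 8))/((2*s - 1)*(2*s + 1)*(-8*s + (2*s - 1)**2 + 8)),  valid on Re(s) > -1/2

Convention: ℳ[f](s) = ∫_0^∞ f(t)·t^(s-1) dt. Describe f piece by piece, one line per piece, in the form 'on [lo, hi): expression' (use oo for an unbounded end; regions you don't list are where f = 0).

on [0, 1/2): sqrt(t)
on [1/2, 1): log(t)/t**(3/2)
on [1, 2): 3/sqrt(t)
on [2, 3): 2/sqrt(t)

back out the power substitution: t on [0, sqrt(2)/2); log(t**2)/t**3 on [sqrt(2)/2, 1); 3/t on [1, sqrt(2)); …
strip the shared t-power: t**2 on [0, sqrt(2)/2); log(t**2)/t**2 on [sqrt(2)/2, 1); 3 on [1, sqrt(2)); …
reversing the power substitution: t on [0, 1/2); log(t)/t on [1/2, 1); 3 on [1, 2); …
along the cuts 1/2, 1, 2, ℳ[f](s) splits into 4 integrals
on [0, 1/2) integrate f = sqrt(t) against the kernel
piece [1/2, 1): integrate log(t)/t**(3/2) against the kernel
∫ over [1, 2) of 3/sqrt(t)·t^(s-1) joins the sum
over [2, 3), the kernel integral of 2/sqrt(t) enters the sum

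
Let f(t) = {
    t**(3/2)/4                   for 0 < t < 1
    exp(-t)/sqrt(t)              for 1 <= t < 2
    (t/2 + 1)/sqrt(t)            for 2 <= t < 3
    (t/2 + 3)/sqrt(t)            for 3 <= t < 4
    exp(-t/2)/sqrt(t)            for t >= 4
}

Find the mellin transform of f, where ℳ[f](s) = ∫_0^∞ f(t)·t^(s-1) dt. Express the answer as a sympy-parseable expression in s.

strip the shared t-power: t**(5/2)/4 on [0, 1); sqrt(t)*exp(-t) on [1, 2); sqrt(t)*(t/2 + 1) on [2, 3); …
remove the shared t-power first: t**2/4 on [0, 1); exp(-t) on [1, 2); t/2 + 1 on [2, 3); …
the common scale on t comes off first: t**2 on [0, 1/2); exp(-2*t) on [1/2, 1); t + 1 on [1, 3/2); …
f breaks at 1, 2, 3, 4 into 5 integrals to sum
∫ over [0, 1) of t**(3/2)/4·t^(s-1) joins the sum
on [1, 2) integrate f = exp(-t)/sqrt(t) against the kernel
the [2, 3) slice contributes ∫ (t/2 + 1)/sqrt(t)·t^(s-1) dt
∫ (t/2 + 3)/sqrt(t)·t^(s-1) over [3, 4)
piece [4, ∞): integrate exp(-t/2)/sqrt(t) against the kernel

(30*2**(2*s)*(2*s - 1)*(2*s + 3) + 36*2**(2*s)*(2*s + 3) + 3*2**(s + 1/2)*(2*s - 1)*(2*s + 1)*(2*s + 3)*uppergamma(s - 1/2, 2) - 12*2**(s + 1/2)*(2*s - 1)*(2*s + 3) - 12*2**(s + 1/2)*(2*s + 3) - 8*3**(s + 1/2)*(2*s - 1)*(2*s + 3) - 16*3**(s + 1/2)*(2*s + 3) + 6*(2*s - 1)*(2*s + 1)*(2*s + 3)*uppergamma(s - 1/2, 1) - 6*(2*s - 1)*(2*s + 1)*(2*s + 3)*uppergamma(s - 1/2, 2) + 3*(2*s - 1)*(2*s + 1))/(6*(2*s - 1)*(2*s + 1)*(2*s + 3))
  Re(s) > -3/2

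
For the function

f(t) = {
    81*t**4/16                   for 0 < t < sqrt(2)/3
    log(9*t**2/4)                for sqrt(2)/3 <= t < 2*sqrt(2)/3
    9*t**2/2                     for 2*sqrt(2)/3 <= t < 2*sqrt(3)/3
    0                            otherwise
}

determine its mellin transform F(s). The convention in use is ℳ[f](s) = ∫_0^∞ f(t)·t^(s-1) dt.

invert the common scale on t to get t**4 on [0, sqrt(2)/2); log(t**2) on [sqrt(2)/2, sqrt(2)); 2*t**2 on [sqrt(2), sqrt(3))
back out the power substitution: t**2 on [0, 1/2); log(t) on [1/2, 2); 2*t on [2, 3)
integrate the 3 segments split at sqrt(2)/3, 2*sqrt(2)/3, then add the results
over [0, sqrt(2)/3), the kernel integral of 81*t**4/16 enters the sum
segment [sqrt(2)/3, 2*sqrt(2)/3) carries log(9*t**2/4); integrate it
segment [2*sqrt(2)/3, 2*sqrt(3)/3) carries 9*t**2/2; integrate it

2**(s/2)*(-16*2**s*s**2*(s + 4) + 4*2**s*s*(s + 2)*(s + 4)*log(2) - 8*2**s*(s + 2)*(s + 4) + 24*6**(s/2)*s**2*(s + 4) + s**2*(s + 2) + 4*s*(s + 2)*(s + 4)*log(2) + 8*(s + 2)*(s + 4))/(4*3**s*s**2*(s + 2)*(s + 4))
  Re(s) > -4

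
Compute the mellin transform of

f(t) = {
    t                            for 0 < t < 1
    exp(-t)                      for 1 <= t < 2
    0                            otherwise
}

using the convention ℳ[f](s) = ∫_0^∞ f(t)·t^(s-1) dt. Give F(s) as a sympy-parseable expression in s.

((s + 1)*uppergamma(s, 1) - (s + 1)*uppergamma(s, 2) + 1)/(s + 1)
  Re(s) > -1

summing 2 kernel integrals split by 1 yields ℳ[f](s)
piece [0, 1): integrate t against the kernel
segment [1, 2) carries exp(-t); integrate it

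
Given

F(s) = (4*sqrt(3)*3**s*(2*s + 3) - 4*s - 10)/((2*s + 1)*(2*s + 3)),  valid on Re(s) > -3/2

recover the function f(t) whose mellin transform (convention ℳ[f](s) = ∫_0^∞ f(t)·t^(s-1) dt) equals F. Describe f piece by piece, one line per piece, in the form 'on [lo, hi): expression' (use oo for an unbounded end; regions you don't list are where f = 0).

on [0, 1): t**(3/2)
on [1, 3): 2*sqrt(t)

breakpoints 1: one integral from each of the 2 segments
on [0, 1): add ∫ t**(3/2)·t^(s-1) dt
over [1, 3), the kernel integral of 2*sqrt(t) enters the sum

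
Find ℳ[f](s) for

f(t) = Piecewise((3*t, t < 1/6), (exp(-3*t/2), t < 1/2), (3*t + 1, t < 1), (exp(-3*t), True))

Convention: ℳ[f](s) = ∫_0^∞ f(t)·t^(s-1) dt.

(2*2**s*s*(s + 1)*uppergamma(s, 3) - 5*3**s*s - 2*3**s + 2*4**s*s*(s + 1)*uppergamma(s, 1/4) - 2*4**s*s*(s + 1)*uppergamma(s, 3/4) + 8*6**s*s + 2*6**s + s)/(2*6**s*s*(s + 1))
  Re(s) > -1

the common scale on t comes off first: 3*t/2 on [0, 1/3); exp(-3*t/4) on [1/3, 1); 3*t/2 + 1 on [1, 2); …
reversing the common scale on t: t on [0, 1/2); exp(-t/2) on [1/2, 3/2); t + 1 on [3/2, 3); …
cuts at 1/6, 1/2, 1: linearity sums the 4 kernel integrals
on [0, 1/6) integrate f = 3*t against the kernel
[1/6, 1/2) adds the kernel integral of exp(-3*t/2)
segment [1/2, 1) carries (3*t + 1); integrate it
over [1, ∞), the kernel integral of exp(-3*t) enters the sum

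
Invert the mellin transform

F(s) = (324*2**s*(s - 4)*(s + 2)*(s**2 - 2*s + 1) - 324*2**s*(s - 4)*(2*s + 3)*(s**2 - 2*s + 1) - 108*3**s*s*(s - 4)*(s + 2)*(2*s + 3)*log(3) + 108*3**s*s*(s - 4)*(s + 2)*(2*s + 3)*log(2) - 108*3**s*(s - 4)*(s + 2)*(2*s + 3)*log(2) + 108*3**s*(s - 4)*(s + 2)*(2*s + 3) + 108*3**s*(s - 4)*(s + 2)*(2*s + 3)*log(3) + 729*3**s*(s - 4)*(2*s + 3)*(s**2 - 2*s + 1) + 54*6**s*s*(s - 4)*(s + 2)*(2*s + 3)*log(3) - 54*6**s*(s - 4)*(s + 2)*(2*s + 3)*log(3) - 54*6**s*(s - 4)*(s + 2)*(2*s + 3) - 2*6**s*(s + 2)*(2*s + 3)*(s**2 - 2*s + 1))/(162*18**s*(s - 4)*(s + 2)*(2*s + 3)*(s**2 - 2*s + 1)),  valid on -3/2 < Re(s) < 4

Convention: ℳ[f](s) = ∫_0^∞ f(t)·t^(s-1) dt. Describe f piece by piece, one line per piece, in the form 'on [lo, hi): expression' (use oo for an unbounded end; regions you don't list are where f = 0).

on [0, 1/9): 27*t**(3/2)
on [1/9, 1/6): 162*t**2
on [1/6, 1/3): log(9*t)/(9*t)
on [1/3, oo): 1/(6561*t**4)

undo the common scale on t: 3*sqrt(3)*t**(3/2) on [0, 1/3); 18*t**2 on [1/3, 1/2); log(3*t)/(3*t) on [1/2, 1); …
strip the common scale on t: t**(3/2) on [0, 1); 2*t**2 on [1, 3/2); log(t)/t on [3/2, 3); …
f breaks at 1/9, 1/6, 1/3 into 4 integrals to sum
∫ over [0, 1/9) of 27*t**(3/2)·t^(s-1) joins the sum
the [1/9, 1/6) slice contributes ∫ 162*t**2·t^(s-1) dt
segment [1/6, 1/3) carries log(9*t)/(9*t); integrate it
segment 1/3 to ∞ holds 1/(6561*t**4); add its integral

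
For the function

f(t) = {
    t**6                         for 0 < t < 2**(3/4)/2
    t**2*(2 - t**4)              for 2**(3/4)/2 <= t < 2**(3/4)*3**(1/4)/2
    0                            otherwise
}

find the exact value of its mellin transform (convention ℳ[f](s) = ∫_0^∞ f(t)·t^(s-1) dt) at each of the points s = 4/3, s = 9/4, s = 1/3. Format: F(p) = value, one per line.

strip the shared t-power: t**4 on [0, 2**(3/4)/2); 2 - t**4 on [2**(3/4)/2, 2**(3/4)*3**(1/4)/2)
reversing the power substitution: t**2 on [0, sqrt(2)/2); 2 - t**2 on [sqrt(2)/2, sqrt(6)/2)
remove the power substitution first: t on [0, 1/2); 2 - t on [1/2, 3/2)
split f at 2**(3/4)/2: ℳ[f](s) collects 2 kernel integrals
on [0, 2**(3/4)/2): add ∫ t**6·t^(s-1) dt
on [2**(3/4)/2, 2**(3/4)*3**(1/4)/2) integrate f = t**2*(2 - t**4) against the kernel

F(4/3) = 3*2**(1/6)*(-34 + 29*3**(5/6))/440
F(9/4) = 2**(15/16)*(-98 + 243*3**(1/16))/1122
F(1/3) = 3*2**(5/12)*(-62 + 55*3**(7/12))/532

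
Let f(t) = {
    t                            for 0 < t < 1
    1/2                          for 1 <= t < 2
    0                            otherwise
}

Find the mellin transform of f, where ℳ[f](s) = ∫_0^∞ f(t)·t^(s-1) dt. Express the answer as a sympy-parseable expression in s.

(2**s*(s + 1) + s - 1)/(2*s*(s + 1))
  Re(s) > -1

split f at 1: ℳ[f](s) collects 2 kernel integrals
the [0, 1) slice contributes ∫ t·t^(s-1) dt
∫ 1/2·t^(s-1) over [1, 2)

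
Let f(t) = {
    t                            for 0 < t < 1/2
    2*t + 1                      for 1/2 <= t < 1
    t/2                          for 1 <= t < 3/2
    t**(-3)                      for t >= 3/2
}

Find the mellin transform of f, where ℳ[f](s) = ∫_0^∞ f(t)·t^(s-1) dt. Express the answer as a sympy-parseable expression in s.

(270*2**s*s**2 - 702*2**s*s - 324*2**s + 49*3**s*s**2 - 275*3**s*s - 162*s**2 + 378*s + 324)/(108*2**s*s*(s**2 - 2*s - 3))
  -1 < Re(s) < 3

f breaks at 1/2, 1, 3/2 into 4 integrals to sum
segment [0, 1/2) carries t; integrate it
segment 1/2 to 1 holds (2*t + 1); add its integral
over [1, 3/2), the kernel integral of t/2 enters the sum
segment [3/2, ∞) carries t**(-3); integrate it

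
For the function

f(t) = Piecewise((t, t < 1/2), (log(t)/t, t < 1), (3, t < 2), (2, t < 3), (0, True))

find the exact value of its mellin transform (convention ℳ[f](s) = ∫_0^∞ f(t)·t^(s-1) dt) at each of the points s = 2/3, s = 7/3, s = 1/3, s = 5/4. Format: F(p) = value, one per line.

f breaks at 1/2, 1, 2 into 4 integrals to sum
[0, 1/2) adds the kernel integral of t
on [1/2, 1) integrate f = log(t)/t against the kernel
the [1, 2) slice contributes ∫ 3·t^(s-1) dt
for t in [2, 3): the term is ∫ 2·t^(s-1)

F(2/3) = -27/2 - 3*2**(1/3)*log(2) + 3*2**(2/3)/2 + 3*3**(2/3) + 183*2**(1/3)/20
F(7/3) = -207/112 + 3*2**(2/3)*log(2)/16 + 51*2**(2/3)/320 + 12*2**(1/3)/7 + 54*3**(1/3)/7
F(1/3) = -45/4 - 3*2**(2/3)*log(2)/2 + 3*2**(1/3) + 39*2**(2/3)/16 + 6*3**(1/3)
F(5/4) = 2**(3/4)*(-828*2**(1/4) + 72*sqrt(2) + 180*log(2) + 216*6**(1/4) + 725)/90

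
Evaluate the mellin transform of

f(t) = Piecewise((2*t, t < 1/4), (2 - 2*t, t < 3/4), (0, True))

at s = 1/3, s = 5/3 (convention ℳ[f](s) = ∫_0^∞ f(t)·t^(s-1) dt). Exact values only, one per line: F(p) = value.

strip the common scale on t: t on [0, 1/2); 2 - t on [1/2, 3/2)
slice at 1/4, transform all 2 pieces, and sum them
for t in [0, 1/4): the term is ∫ 2*t·t^(s-1)
[1/4, 3/4) adds the kernel integral of (2 - 2*t)

F(1/3) = -21*2**(1/3)/8 + 39*6**(1/3)/16
F(5/3) = -33*2**(2/3)/640 + 153*6**(2/3)/1280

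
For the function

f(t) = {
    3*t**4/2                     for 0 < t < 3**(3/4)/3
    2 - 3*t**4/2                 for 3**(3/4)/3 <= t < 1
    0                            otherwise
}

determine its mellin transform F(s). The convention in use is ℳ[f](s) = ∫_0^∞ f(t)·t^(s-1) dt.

(3**(s/4)*s/4 + 4*3**(s/4) - s/2 - 4)/(2*3**(s/4)*s*(s/4 + 1))
  Re(s) > -4

remove the power substitution first: 3*t**2/2 on [0, sqrt(3)/3); 2 - 3*t**2/2 on [sqrt(3)/3, 1)
peel off the power substitution: 3*t/2 on [0, 1/3); 2 - 3*t/2 on [1/3, 1)
peel off the common scale on t: t on [0, 1/2); 2 - t on [1/2, 3/2)
integrate the 2 segments split at 3**(3/4)/3, then add the results
over [0, 3**(3/4)/3), the kernel integral of 3*t**4/2 enters the sum
on [3**(3/4)/3, 1): add ∫ (2 - 3*t**4/2)·t^(s-1) dt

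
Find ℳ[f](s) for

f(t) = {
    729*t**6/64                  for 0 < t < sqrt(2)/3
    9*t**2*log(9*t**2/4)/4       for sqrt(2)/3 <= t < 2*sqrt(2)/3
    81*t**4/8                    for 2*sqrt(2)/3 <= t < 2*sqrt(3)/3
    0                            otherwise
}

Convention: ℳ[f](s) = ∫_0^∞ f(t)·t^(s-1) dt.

strip the common scale on t: t**6 on [0, sqrt(2)/2); t**2*log(t**2) on [sqrt(2)/2, sqrt(2)); 2*t**4 on [sqrt(2), sqrt(3))
the power substitution comes off first: t**3 on [0, 1/2); t*log(t) on [1/2, 2); 2*t**2 on [2, 3)
strip the shared t-power: t**2 on [0, 1/2); log(t) on [1/2, 2); 2*t on [2, 3)
linearity at sqrt(2)/3, 2*sqrt(2)/3 turns ℳ[f](s) into 3 summed integrals
∫ 729*t**6/64·t^(s-1) over [0, sqrt(2)/3)
segment [sqrt(2)/3, 2*sqrt(2)/3) carries 9*t**2*log(9*t**2/4)/4; integrate it
piece [2*sqrt(2)/3, 2*sqrt(3)/3): integrate 81*t**4/8 against the kernel

2**(s/2)*(-64*2**s*(s + 2)**2*(s + 6) + 16*2**s*(s + 2)*(s + 4)*(s + 6)*log(2) - 32*2**s*(s + 4)*(s + 6) + 144*6**(s/2)*(s + 2)**2*(s + 6) + (s + 2)**2*(s + 4) + 4*(s + 2)*(s + 4)*(s + 6)*log(2) + 8*(s + 4)*(s + 6))/(8*3**s*(s + 2)**2*(s + 4)*(s + 6))
  Re(s) > -6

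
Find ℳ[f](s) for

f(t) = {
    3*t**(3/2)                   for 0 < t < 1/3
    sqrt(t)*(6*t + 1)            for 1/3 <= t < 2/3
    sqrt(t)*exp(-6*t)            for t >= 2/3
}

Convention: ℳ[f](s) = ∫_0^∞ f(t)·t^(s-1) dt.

peel off the shared t-power: 3*t on [0, 1/3); 6*t + 1 on [1/3, 2/3); exp(-6*t) on [2/3, ∞)
peel off the common scale on t: t on [0, 1); 2*t + 1 on [1, 2); exp(-2*t) on [2, ∞)
slice at 1/3, 2/3, transform all 3 pieces, and sum them
∫ over [0, 1/3) of 3*t**(3/2)·t^(s-1) joins the sum
on [1/3, 2/3): add ∫ sqrt(t)*(6*t + 1)·t^(s-1) dt
on [2/3, ∞) integrate f = sqrt(t)*exp(-6*t) against the kernel

12**(-s - 1/2)*(2**(s + 1/2)*(s + 1/2)*(s + 3/2)*uppergamma(s + 1/2, 4) - 2*4**(s + 1/2)*(s + 1/2) - 4**(s + 1/2) + 5*8**(s + 1/2)*(s + 1/2) + 8**(s + 1/2))/((s + 1/2)*(s + 3/2))
  Re(s) > -3/2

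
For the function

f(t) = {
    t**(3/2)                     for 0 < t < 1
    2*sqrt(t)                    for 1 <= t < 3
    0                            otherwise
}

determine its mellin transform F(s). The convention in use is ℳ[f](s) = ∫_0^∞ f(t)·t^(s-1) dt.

decompose at 1; ℳ[f](s) sums the 2 pieces' integrals
on [0, 1) integrate f = t**(3/2) against the kernel
over [1, 3), the kernel integral of 2*sqrt(t) enters the sum

(4*sqrt(3)*3**s*(2*s + 3) - 4*s - 10)/((2*s + 1)*(2*s + 3))
  Re(s) > -3/2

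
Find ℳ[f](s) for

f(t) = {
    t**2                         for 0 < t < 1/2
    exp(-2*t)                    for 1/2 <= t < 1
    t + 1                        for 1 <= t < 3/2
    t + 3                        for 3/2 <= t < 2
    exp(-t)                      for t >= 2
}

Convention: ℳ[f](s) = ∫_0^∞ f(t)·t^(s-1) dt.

split f at 1/2, 1, 3/2, 2: ℳ[f](s) collects 5 kernel integrals
∫ t**2·t^(s-1) over [0, 1/2)
piece [1/2, 1): integrate exp(-2*t) against the kernel
segment [1, 3/2) carries (t + 1); integrate it
[3/2, 2) adds the kernel integral of (t + 3)
∫ over [2, ∞) of exp(-t)·t^(s-1) joins the sum

(20*2**(2*s)*s*(s + 2) + 12*2**(2*s)*(s + 2) + 4*2**s*s*(s + 1)*(s + 2)*uppergamma(s, 2) - 8*2**s*s*(s + 2) - 4*2**s*(s + 2) - 8*3**s*s*(s + 2) - 8*3**s*(s + 2) + 4*s*(s + 1)*(s + 2)*uppergamma(s, 1) - 4*s*(s + 1)*(s + 2)*uppergamma(s, 2) + s*(s + 1))/(4*2**s*s*(s + 1)*(s + 2))
  Re(s) > -2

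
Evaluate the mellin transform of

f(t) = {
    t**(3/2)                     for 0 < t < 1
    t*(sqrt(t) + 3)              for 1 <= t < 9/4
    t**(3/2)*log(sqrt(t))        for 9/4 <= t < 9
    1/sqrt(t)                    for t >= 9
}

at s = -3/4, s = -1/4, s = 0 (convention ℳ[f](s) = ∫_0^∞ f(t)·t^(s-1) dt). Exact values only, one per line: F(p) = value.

reversing the power substitution: t**3 on [0, 1); t**2*(t + 3) on [1, 3/2); t**3*log(t) on [3/2, 3); …
remove the shared t-power first: t on [0, 1); t + 3 on [1, 3/2); t*log(t) on [3/2, 3); …
linearity at 1, 9/4, 9 turns ℳ[f](s) into 4 summed integrals
∫ over [0, 1) of t**(3/2)·t^(s-1) joins the sum
over [1, 9/4), the kernel integral of t*(sqrt(t) + 3) enters the sum
over [9/4, 9), the kernel integral of t**(3/2)*log(sqrt(t)) enters the sum
segment [9, ∞) carries 1/sqrt(t); integrate it

F(-3/4) = -12 - 356*sqrt(3)/135 + log(2**(sqrt(6))*3**(-sqrt(6) + 4*sqrt(3))) + 23*sqrt(6)/3
F(-1/4) = -1844*sqrt(3)/675 - 4 + 213*sqrt(6)/50 + log(2**(9*sqrt(6)/10)*3**(-9*sqrt(6)/10 + 36*sqrt(3)/5))
F(0) = 17/12 + log(57395628*54**(1/4))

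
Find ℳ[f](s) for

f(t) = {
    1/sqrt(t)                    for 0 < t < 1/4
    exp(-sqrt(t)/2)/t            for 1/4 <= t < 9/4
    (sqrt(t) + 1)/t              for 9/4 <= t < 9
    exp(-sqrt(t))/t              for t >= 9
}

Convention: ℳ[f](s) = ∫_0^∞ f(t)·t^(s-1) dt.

invert the shared t-power to get sqrt(t) on [0, 1/4); exp(-sqrt(t)/2) on [1/4, 9/4); sqrt(t) + 1 on [9/4, 9); …
invert the power substitution to get t on [0, 1/2); exp(-t/2) on [1/2, 3/2); t + 1 on [3/2, 3); …
cuts at 1/4, 9/4, 9: linearity sums the 4 kernel integrals
piece [0, 1/4): integrate 1/sqrt(t) against the kernel
segment [1/4, 9/4) carries exp(-sqrt(t)/2)/t; integrate it
on [9/4, 9): add ∫ (sqrt(t) + 1)/t·t^(s-1) dt
segment 9 to ∞ holds exp(-sqrt(t))/t; add its integral

(16**s*(s - 1)*(2*s - 1)*uppergamma(2*s - 2, 1/4) - 16**s*(s - 1)*(2*s - 1)*uppergamma(2*s - 2, 3/4) + 4*2**(2*s)*(s - 1)*(2*s - 1)*uppergamma(2*s - 2, 3) + 16*36**s*(s - 1)/9 + 2*36**s/9 + 40*9**s*(1 - s)/9 - 8*9**s/9 + 8*s - 8)/(2*2**(2*s)*(s - 1)*(2*s - 1))
  Re(s) > 1/2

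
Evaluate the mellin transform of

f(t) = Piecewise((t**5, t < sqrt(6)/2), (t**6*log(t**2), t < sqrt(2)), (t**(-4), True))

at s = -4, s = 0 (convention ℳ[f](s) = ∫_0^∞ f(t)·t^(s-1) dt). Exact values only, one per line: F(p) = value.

F(-4) = -3*log(3)/4 - 31/128 + 7*log(2)/4 + sqrt(6)/2
F(0) = -9*log(3)/16 - 7/36 + 9*sqrt(6)/40 + 91*log(2)/48

invert the power substitution to get t**(5/2) on [0, 3/2); t**3*log(t) on [3/2, 2); t**(-2) on [2, ∞)
remove the shared t-power first: sqrt(t) on [0, 3/2); t*log(t) on [3/2, 2); t**(-4) on [2, ∞)
along the cuts sqrt(6)/2, sqrt(2), ℳ[f](s) splits into 3 integrals
[0, sqrt(6)/2) adds the kernel integral of t**5
on [sqrt(6)/2, sqrt(2)) integrate f = t**6*log(t**2) against the kernel
on [sqrt(2), ∞): add ∫ t**(-4)·t^(s-1) dt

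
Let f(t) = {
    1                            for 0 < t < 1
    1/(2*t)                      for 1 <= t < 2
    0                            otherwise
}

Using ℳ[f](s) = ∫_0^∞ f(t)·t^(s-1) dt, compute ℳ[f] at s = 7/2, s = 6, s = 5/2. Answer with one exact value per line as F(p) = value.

F(7/2) = 3/35 + 4*sqrt(2)/5
F(6) = 49/15
F(5/2) = 1/15 + 2*sqrt(2)/3

back out the shared t-power: t on [0, 1); 1/2 on [1, 2)
slice at 1, transform all 2 pieces, and sum them
∫ 1·t^(s-1) over [0, 1)
the [1, 2) slice contributes ∫ 1/(2*t)·t^(s-1) dt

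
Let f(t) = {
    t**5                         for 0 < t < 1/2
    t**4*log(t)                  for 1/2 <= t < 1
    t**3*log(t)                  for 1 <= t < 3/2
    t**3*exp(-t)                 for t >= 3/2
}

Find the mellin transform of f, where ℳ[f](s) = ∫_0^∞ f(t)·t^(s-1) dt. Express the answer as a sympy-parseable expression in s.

(32*2**s*(s + 3)**2*(s + 5)*(2*s + (s + 3)**2 + 7)*uppergamma(s + 3, 3/2) - 32*2**s*(s + 3)**2*(s + 5) + 32*2**s*(s + 5)*(2*s + (s + 3)**2 + 7) + 3**s*(s + 3)*(s + 5)*(-108*log(2) + 108*log(3))*(2*s + (s + 3)**2 + 7) - 108*3**s*(s + 5)*(2*s + (s + 3)**2 + 7) + (s + 3)**3*(s + 5)*log(4) + (s + 3)**2*(s + 5)*log(4) + 2*(s + 3)**2*(s + 5) + (s + 3)**2*(2*s + (s + 3)**2 + 7))/(32*2**s*(s + 3)**2*(s + 5)*(2*s + (s + 3)**2 + 7))
  Re(s) > -5

the shared t-power comes off first: t**3 on [0, 1/2); t**2*log(t) on [1/2, 1); t*log(t) on [1, 3/2); …
reversing the shared t-power: t**2 on [0, 1/2); t*log(t) on [1/2, 1); log(t) on [1, 3/2); …
treat the 4 regions marked off by 1/2, 1, 3/2 separately and sum
segment [0, 1/2) carries t**5; integrate it
between 1/2 and 1 the integrand is t**4*log(t)·t^(s-1)
segment [1, 3/2) carries t**3*log(t); integrate it
∫ t**3*exp(-t)·t^(s-1) over [3/2, ∞)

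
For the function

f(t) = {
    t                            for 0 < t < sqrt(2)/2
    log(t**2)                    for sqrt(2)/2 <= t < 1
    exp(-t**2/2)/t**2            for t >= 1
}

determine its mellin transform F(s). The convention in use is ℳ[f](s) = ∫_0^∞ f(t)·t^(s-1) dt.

peel off the power substitution: sqrt(t) on [0, 1/2); log(t) on [1/2, 1); exp(-t/2)/t on [1, ∞)
the shared t-power comes off first: t**(3/2) on [0, 1/2); t*log(t) on [1/2, 1); exp(-t/2) on [1, ∞)
along the cuts sqrt(2)/2, 1, ℳ[f](s) splits into 3 integrals
∫ over [0, sqrt(2)/2) of t·t^(s-1) joins the sum
the [sqrt(2)/2, 1) slice contributes ∫ log(t**2)·t^(s-1) dt
piece [1, ∞): integrate exp(-t**2/2)/t**2 against the kernel

(-8*2**(s/2)*s - 8*2**(s/2) + 2**s*s**3*uppergamma(s/2 - 1, 1/2) + 2**s*s**2*uppergamma(s/2 - 1, 1/2) + 4*s**2*log(2) + 2*sqrt(2)*s**2 + 4*s*log(2) + 8*s + 8)/(4*2**(s/2)*s**2*(s + 1))
  Re(s) > -1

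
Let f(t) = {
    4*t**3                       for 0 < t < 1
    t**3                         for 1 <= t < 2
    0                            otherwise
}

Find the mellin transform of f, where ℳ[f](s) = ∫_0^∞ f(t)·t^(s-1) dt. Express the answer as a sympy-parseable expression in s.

linearity at 1 turns ℳ[f](s) into 2 summed integrals
∫ 4*t**3·t^(s-1) over [0, 1)
segment 1 to 2 holds t**3; add its integral

(2**(s + 3) + 3)/(s + 3)
  Re(s) > -3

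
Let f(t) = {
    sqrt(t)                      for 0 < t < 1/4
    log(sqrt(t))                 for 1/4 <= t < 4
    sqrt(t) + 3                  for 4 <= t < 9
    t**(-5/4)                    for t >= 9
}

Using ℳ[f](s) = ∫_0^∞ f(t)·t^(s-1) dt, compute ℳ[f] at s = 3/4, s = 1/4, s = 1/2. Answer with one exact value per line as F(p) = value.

undo the power substitution: t on [0, 1/2); log(t) on [1/2, 2); t + 3 on [2, 3); …
split f at 1/4, 4, 9: ℳ[f](s) collects 4 kernel integrals
on [0, 1/4) integrate f = sqrt(t) against the kernel
piece [1/4, 4): integrate log(sqrt(t)) against the kernel
segment 4 to 9 holds (sqrt(t) + 3); add its integral
between 9 and ∞ the integrand is t**(-5/4)·t^(s-1)

F(3/4) = sqrt(2)*(-1139 + 30*sqrt(2) + 270*log(2) + 864*sqrt(6))/90
F(1/4) = sqrt(2)*(-330 + sqrt(2) + 108*log(2) + 144*sqrt(6))/18
F(1/2) = 4*sqrt(3)/27 + 5*log(2) + 33/4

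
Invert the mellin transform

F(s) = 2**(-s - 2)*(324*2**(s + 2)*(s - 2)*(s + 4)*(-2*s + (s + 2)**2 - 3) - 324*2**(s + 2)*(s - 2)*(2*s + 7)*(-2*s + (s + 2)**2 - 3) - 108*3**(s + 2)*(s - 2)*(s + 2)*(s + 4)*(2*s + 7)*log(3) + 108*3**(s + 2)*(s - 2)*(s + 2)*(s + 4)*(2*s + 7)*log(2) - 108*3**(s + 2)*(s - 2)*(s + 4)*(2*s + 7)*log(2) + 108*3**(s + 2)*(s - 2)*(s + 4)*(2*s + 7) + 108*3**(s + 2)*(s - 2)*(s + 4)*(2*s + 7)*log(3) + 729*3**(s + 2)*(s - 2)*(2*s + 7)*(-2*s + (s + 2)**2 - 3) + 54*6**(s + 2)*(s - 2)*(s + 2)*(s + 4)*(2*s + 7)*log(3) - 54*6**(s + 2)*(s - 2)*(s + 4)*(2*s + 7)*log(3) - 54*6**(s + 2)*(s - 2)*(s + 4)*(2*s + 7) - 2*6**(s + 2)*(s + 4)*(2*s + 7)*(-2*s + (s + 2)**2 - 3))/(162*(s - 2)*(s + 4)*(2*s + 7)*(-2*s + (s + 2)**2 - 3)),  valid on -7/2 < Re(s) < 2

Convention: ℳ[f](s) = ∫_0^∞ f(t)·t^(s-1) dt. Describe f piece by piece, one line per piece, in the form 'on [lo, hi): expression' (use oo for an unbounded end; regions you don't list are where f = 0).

invert the shared t-power to get t**(3/2) on [0, 1); 2*t**2 on [1, 3/2); log(t)/t on [3/2, 3); …
treat the 4 regions marked off by 1, 3/2, 3 separately and sum
between 0 and 1 the integrand is t**(7/2)·t^(s-1)
on [1, 3/2) integrate f = 2*t**4 against the kernel
∫ t*log(t)·t^(s-1) over [3/2, 3)
∫ over [3, ∞) of t**(-2)·t^(s-1) joins the sum

on [0, 1): t**(7/2)
on [1, 3/2): 2*t**4
on [3/2, 3): t*log(t)
on [3, oo): t**(-2)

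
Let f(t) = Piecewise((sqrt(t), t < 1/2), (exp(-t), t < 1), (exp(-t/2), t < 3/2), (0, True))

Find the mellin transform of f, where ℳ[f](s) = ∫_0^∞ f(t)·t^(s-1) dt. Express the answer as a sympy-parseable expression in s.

(2**s*(2*s + 1)*uppergamma(s, 1/2) - 2**s*(2*s + 1)*uppergamma(s, 1) + 4**s*(2*s + 1)*uppergamma(s, 1/2) - 4**s*(2*s + 1)*uppergamma(s, 3/4) + sqrt(2))/(2**s*(2*s + 1))
  Re(s) > -1/2

f breaks at 1/2, 1 into 3 integrals to sum
on [0, 1/2): add ∫ sqrt(t)·t^(s-1) dt
for t in [1/2, 1): the term is ∫ exp(-t)·t^(s-1)
the [1, 3/2) slice contributes ∫ exp(-t/2)·t^(s-1) dt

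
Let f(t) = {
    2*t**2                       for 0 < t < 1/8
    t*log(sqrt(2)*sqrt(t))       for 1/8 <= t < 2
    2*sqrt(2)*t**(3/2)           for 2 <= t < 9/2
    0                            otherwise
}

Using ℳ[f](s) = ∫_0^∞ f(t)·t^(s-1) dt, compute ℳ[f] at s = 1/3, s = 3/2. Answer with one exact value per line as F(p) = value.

invert the shared t-power to get 2*t on [0, 1/8); log(sqrt(2)*sqrt(t)) on [1/8, 2); 2*sqrt(2)*sqrt(t) on [2, 9/2)
peel off the common scale on t: t on [0, 1/4); log(sqrt(t)) on [1/4, 4); 2*sqrt(t) on [4, 9)
the power substitution comes off first: t**2 on [0, 1/2); log(t) on [1/2, 2); 2*t on [2, 3)
cuts at 1/8, 2: linearity sums the 3 kernel integrals
for t in [0, 1/8): the term is ∫ 2*t**2·t^(s-1)
between 1/8 and 2 the integrand is t*log(sqrt(2)*sqrt(t))·t^(s-1)
on [2, 9/2) integrate f = 2*sqrt(2)*t**(3/2) against the kernel

F(1/3) = -867*2**(1/3)/176 + 87/3584 + 3*log(2)/64 + 3*2**(1/3)*log(2)/2 + 81*6**(2/3)/11
F(3/2) = 41*sqrt(2)*(10500*log(2) + 361223)/268800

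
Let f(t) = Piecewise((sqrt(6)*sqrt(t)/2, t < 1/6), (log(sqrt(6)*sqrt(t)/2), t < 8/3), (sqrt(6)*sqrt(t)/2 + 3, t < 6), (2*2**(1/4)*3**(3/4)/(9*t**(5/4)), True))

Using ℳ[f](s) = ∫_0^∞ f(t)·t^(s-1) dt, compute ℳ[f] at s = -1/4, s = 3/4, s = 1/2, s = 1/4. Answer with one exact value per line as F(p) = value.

F(-1/4) = 6**(1/4)*(-486*log(2) + sqrt(2) + 648)/81
F(3/4) = 6**(1/4)*(-1139 + 30*sqrt(2) + 270*log(2) + 864*sqrt(6))/135
F(1/2) = sqrt(6)*(16*sqrt(3) + 540*log(2) + 891)/324
F(1/4) = 6**(3/4)*(-330 + sqrt(2) + 108*log(2) + 144*sqrt(6))/54

peel off the common scale on t: sqrt(t) on [0, 1/4); log(sqrt(t)) on [1/4, 4); sqrt(t) + 3 on [4, 9); …
the power substitution comes off first: t on [0, 1/2); log(t) on [1/2, 2); t + 3 on [2, 3); …
cuts at 1/6, 8/3, 6: linearity sums the 4 kernel integrals
piece [0, 1/6): integrate sqrt(6)*sqrt(t)/2 against the kernel
on [1/6, 8/3): add ∫ log(sqrt(6)*sqrt(t)/2)·t^(s-1) dt
segment [8/3, 6) carries (sqrt(6)*sqrt(t)/2 + 3); integrate it
for t in [6, ∞): the term is ∫ 2*2**(1/4)*3**(3/4)/(9*t**(5/4))·t^(s-1)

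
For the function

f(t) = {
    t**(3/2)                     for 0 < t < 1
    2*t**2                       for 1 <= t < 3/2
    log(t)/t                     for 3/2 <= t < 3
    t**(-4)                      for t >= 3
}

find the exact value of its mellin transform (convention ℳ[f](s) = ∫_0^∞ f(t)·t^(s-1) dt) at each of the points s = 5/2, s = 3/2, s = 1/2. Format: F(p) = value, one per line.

the 4 pieces separated at 1, 3/2, 3 each add one integral
between 0 and 1 the integrand is t**(3/2)·t^(s-1)
segment [1, 3/2) carries 2*t**2; integrate it
segment 3/2 to 3 holds log(t)/t; add its integral
∫ over [3, ∞) of t**(-4)·t^(s-1) joins the sum

F(5/2) = -34*sqrt(3)/27 - 7/36 + log(2**(sqrt(6)/2)*3**(-sqrt(6)/2 + 2*sqrt(3))) + 35*sqrt(6)/24
F(3/2) = -538*sqrt(3)/135 - 5/21 + log(2**(sqrt(6))*3**(-sqrt(6) + 2*sqrt(3))) + 83*sqrt(6)/28
F(1/2) = -754*sqrt(3)/567 - 2*sqrt(3)*log(3)/3 - 2*sqrt(6)*log(2)/3 - 3/10 + 2*sqrt(6)*log(3)/3 + 67*sqrt(6)/30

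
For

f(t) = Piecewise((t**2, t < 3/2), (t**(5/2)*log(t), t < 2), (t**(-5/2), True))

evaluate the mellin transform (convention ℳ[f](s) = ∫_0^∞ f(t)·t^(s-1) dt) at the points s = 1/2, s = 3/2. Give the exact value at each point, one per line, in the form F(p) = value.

F(1/2) = -9*log(3)/8 - 7/18 + 9*sqrt(6)/20 + 91*log(2)/24
F(3/2) = -81*log(3)/64 - 47/256 + 27*sqrt(6)/56 + 337*log(2)/64

undo the shared t-power: 1 on [0, 3/2); sqrt(t)*log(t) on [3/2, 2); t**(-9/2) on [2, ∞)
back out the shared t-power: 1/sqrt(t) on [0, 3/2); log(t) on [3/2, 2); t**(-5) on [2, ∞)
invert the shared t-power to get sqrt(t) on [0, 3/2); t*log(t) on [3/2, 2); t**(-4) on [2, ∞)
integrate the 3 segments split at 3/2, 2, then add the results
segment 0 to 3/2 holds t**2; add its integral
∫ t**(5/2)*log(t)·t^(s-1) over [3/2, 2)
between 2 and ∞ the integrand is t**(-5/2)·t^(s-1)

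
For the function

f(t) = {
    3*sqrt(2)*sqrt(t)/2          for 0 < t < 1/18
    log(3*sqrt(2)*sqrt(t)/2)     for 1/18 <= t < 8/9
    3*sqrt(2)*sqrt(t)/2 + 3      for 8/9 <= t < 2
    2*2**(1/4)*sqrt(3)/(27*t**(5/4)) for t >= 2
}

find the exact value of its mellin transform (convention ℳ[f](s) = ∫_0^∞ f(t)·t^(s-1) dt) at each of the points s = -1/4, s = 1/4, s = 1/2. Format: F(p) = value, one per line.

F(-1/4) = 2**(1/4)*sqrt(3)*(-486*log(2) + sqrt(2) + 648)/81
F(1/4) = 2**(3/4)*sqrt(3)*(-330 + sqrt(2) + 108*log(2) + 144*sqrt(6))/54
F(1/2) = sqrt(2)*(16*sqrt(3) + 540*log(2) + 891)/324

invert the common scale on t to get 3*sqrt(t) on [0, 1/36); log(3*sqrt(t)) on [1/36, 4/9); 3*sqrt(t) + 3 on [4/9, 1); …
undo the power substitution: 3*t on [0, 1/6); log(3*t) on [1/6, 2/3); 3*t + 3 on [2/3, 1); …
reversing the common scale on t: t on [0, 1/2); log(t) on [1/2, 2); t + 3 on [2, 3); …
along the cuts 1/18, 8/9, 2, ℳ[f](s) splits into 4 integrals
∫ 3*sqrt(2)*sqrt(t)/2·t^(s-1) over [0, 1/18)
for t in [1/18, 8/9): the term is ∫ log(3*sqrt(2)*sqrt(t)/2)·t^(s-1)
∫ over [8/9, 2) of (3*sqrt(2)*sqrt(t)/2 + 3)·t^(s-1) joins the sum
∫ 2*2**(1/4)*sqrt(3)/(27*t**(5/4))·t^(s-1) over [2, ∞)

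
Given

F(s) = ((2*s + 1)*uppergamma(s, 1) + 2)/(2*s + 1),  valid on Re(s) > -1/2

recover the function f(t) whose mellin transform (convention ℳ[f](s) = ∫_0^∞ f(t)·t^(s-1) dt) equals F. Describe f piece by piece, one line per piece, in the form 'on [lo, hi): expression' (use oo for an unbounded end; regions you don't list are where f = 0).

linearity at 1 turns ℳ[f](s) into 2 summed integrals
piece [0, 1): integrate sqrt(t) against the kernel
[1, ∞) adds the kernel integral of exp(-t)

on [0, 1): sqrt(t)
on [1, oo): exp(-t)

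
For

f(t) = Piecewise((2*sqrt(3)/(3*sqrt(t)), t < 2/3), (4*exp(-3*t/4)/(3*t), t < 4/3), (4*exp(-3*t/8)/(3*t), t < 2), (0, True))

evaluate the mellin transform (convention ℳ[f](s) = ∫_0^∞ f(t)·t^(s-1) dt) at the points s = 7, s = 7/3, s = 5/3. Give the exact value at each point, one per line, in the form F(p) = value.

undo the common scale on t: sqrt(2)/sqrt(t) on [0, 1); 2*exp(-t/2)/t on [1, 2); 2*exp(-t/4)/t on [2, 3)
undo the common scale on t: 1/sqrt(t) on [0, 1/2); exp(-t)/t on [1/2, 1); exp(-t/2)/t on [1, 3/2)
the shared t-power comes off first: sqrt(t) on [0, 1/2); exp(-t) on [1/2, 1); exp(-t/2) on [1, 3/2)
along the cuts 2/3, 4/3, ℳ[f](s) splits into 3 integrals
segment [0, 2/3) carries 2*sqrt(3)/(3*sqrt(t)); integrate it
segment [2/3, 4/3) carries 4*exp(-3*t/4)/(3*t); integrate it
[4/3, 2) adds the kernel integral of 4*exp(-3*t/8)/(3*t)

F(7) = -88781824*exp(-3/4)/729 - 5341184*exp(-1)/2187 + 256*sqrt(2)/28431 + 210695680*exp(-1/2)/2187
F(7/3) = -64*3**(2/3)*uppergamma(4/3, 3/4)/27 - 16*6**(2/3)*uppergamma(4/3, 1)/27 + 8*2**(5/6)*3**(2/3)/99 + 16*6**(2/3)*uppergamma(4/3, 1/2)/27 + 64*3**(2/3)*uppergamma(4/3, 1/2)/27
F(5/3) = -16*3**(1/3)*uppergamma(2/3, 3/4)/9 - 8*6**(1/3)*uppergamma(2/3, 1)/9 + 8*2**(1/6)*3**(1/3)/21 + 8*6**(1/3)*uppergamma(2/3, 1/2)/9 + 16*3**(1/3)*uppergamma(2/3, 1/2)/9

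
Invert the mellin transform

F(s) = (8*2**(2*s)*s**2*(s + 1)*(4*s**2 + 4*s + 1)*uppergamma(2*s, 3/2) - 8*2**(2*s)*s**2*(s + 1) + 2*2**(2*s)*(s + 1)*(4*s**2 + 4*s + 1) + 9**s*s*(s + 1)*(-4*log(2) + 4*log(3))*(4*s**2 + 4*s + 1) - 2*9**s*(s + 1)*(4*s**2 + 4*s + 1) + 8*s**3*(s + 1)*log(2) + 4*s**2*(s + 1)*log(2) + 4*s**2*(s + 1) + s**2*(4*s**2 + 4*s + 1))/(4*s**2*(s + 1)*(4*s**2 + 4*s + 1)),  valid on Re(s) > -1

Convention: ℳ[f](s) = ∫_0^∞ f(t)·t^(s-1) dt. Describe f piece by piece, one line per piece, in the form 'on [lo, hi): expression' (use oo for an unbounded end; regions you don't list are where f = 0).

on [0, 1): t/4
on [1, 4): sqrt(t)*log(sqrt(t)/2)/2
on [4, 9): log(sqrt(t)/2)
on [9, oo): exp(-sqrt(t)/2)

remove the power substitution first: t**2/4 on [0, 1); t*log(t/2)/2 on [1, 2); log(t/2) on [2, 3); …
remove the common scale on t first: t**2 on [0, 1/2); t*log(t) on [1/2, 1); log(t) on [1, 3/2); …
decompose at 1, 4, 9; ℳ[f](s) sums the 4 pieces' integrals
on [0, 1) integrate f = t/4 against the kernel
between 1 and 4 the integrand is sqrt(t)*log(sqrt(t)/2)/2·t^(s-1)
segment [4, 9) carries log(sqrt(t)/2); integrate it
∫ exp(-sqrt(t)/2)·t^(s-1) over [9, ∞)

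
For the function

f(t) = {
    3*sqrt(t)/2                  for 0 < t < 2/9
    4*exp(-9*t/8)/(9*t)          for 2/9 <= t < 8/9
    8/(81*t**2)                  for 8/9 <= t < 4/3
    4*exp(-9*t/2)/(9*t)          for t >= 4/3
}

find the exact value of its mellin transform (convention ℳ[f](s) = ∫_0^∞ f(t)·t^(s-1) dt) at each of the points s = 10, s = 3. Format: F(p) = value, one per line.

F(10) = -58841588826112*exp(-1)/3486784401 + 1024*sqrt(2)/73222472421 + 3136028672*exp(-6)/387420489 + 413204480/3486784401 + 27794829746176*exp(-1/4)/3486784401
F(3) = -512*exp(-1)/729 + 112*exp(-6)/729 + 8*sqrt(2)/5103 + 32/729 + 320*exp(-1/4)/729

back out the common scale on t: sqrt(6)*sqrt(t)/2 on [0, 1/3); 2*exp(-3*t/4)/(3*t) on [1/3, 4/3); 2/(9*t**2) on [4/3, 2); …
back out the common scale on t: sqrt(t) on [0, 1/2); exp(-t/2)/t on [1/2, 2); 1/(2*t**2) on [2, 3); …
peel off the shared t-power: t**(3/2) on [0, 1/2); exp(-t/2) on [1/2, 2); 1/(2*t) on [2, 3); …
linearity at 2/9, 8/9, 4/3 turns ℳ[f](s) into 4 summed integrals
on [0, 2/9): add ∫ 3*sqrt(t)/2·t^(s-1) dt
segment [2/9, 8/9) carries 4*exp(-9*t/8)/(9*t); integrate it
over [8/9, 4/3), the kernel integral of 8/(81*t**2) enters the sum
segment 4/3 to ∞ holds 4*exp(-9*t/2)/(9*t); add its integral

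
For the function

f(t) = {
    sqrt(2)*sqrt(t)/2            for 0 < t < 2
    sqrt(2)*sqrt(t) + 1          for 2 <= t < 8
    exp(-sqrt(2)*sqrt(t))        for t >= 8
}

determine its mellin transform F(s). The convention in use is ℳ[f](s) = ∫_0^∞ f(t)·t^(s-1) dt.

(-16**s + 10*2**(6*s)*s - 4*2**(4*s)*s + 2*2**(2*s)*s*(2*s + 1)*uppergamma(2*s, 4) + 64**s)/(8**s*s*(2*s + 1))
  Re(s) > -1/2

remove the common scale on t first: sqrt(t) on [0, 1); 2*sqrt(t) + 1 on [1, 4); exp(-2*sqrt(t)) on [4, ∞)
invert the power substitution to get t on [0, 1); 2*t + 1 on [1, 2); exp(-2*t) on [2, ∞)
breakpoints 2, 8: one integral from each of the 3 segments
for t in [0, 2): the term is ∫ sqrt(2)*sqrt(t)/2·t^(s-1)
∫ (sqrt(2)*sqrt(t) + 1)·t^(s-1) over [2, 8)
the [8, ∞) slice contributes ∫ exp(-sqrt(2)*sqrt(t))·t^(s-1) dt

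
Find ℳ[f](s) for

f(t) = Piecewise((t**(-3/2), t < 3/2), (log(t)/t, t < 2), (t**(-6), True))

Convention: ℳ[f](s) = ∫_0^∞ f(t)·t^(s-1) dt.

2**(2 - s)*(32*2**(2*s - 4)*(s - 6)*(s - 2)*(2*s - 3)*log(2) - 32*2**(2*s - 4)*(s - 6)*(2*s - 3) + 32*2**(2*s - 4)*(s - 6)*(2*s - 3)*log(2) - 2**(2*s - 4)*(2*s - 3)*(2*s + (s - 2)**2 - 3) - 24*3**(s - 2)*(s - 6)*(s - 2)*(2*s - 3)*log(3) + 24*3**(s - 2)*(s - 6)*(s - 2)*(2*s - 3)*log(2) - 24*3**(s - 2)*(s - 6)*(2*s - 3)*log(3) + 24*3**(s - 2)*(s - 6)*(2*s - 3)*log(2) + 24*3**(s - 2)*(s - 6)*(2*s - 3) + 16*3**(s - 2)*sqrt(6)*(s - 6)*(2*s + (s - 2)**2 - 3))/(16*(s - 6)*(2*s - 3)*(2*s + (s - 2)**2 - 3))
  3/2 < Re(s) < 6

the shared t-power comes off first: 1/sqrt(t) on [0, 3/2); log(t) on [3/2, 2); t**(-5) on [2, ∞)
the shared t-power comes off first: sqrt(t) on [0, 3/2); t*log(t) on [3/2, 2); t**(-4) on [2, ∞)
integrate the 3 segments split at 3/2, 2, then add the results
for t in [0, 3/2): the term is ∫ t**(-3/2)·t^(s-1)
the [3/2, 2) slice contributes ∫ log(t)/t·t^(s-1) dt
∫ over [2, ∞) of t**(-6)·t^(s-1) joins the sum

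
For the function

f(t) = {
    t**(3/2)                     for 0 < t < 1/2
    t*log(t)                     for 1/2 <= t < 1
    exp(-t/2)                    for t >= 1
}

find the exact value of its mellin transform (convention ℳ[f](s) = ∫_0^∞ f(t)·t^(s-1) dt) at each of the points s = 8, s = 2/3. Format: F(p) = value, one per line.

along the cuts 1/2, 1, ℳ[f](s) splits into 3 integrals
for t in [0, 1/2): the term is ∫ t**(3/2)·t^(s-1)
the [1/2, 1) slice contributes ∫ t*log(t)·t^(s-1) dt
∫ over [1, ∞) of exp(-t/2)·t^(s-1) joins the sum

F(8) = -511/41472 + sqrt(2)/9728 + log(2)/4608 + 2127246*exp(-1/2)
F(2/3) = 2**(1/3)*(-234*2**(2/3) + 75*sqrt(2) + 117 + 195*log(2) + 1300*2**(1/3)*uppergamma(2/3, 1/2))/1300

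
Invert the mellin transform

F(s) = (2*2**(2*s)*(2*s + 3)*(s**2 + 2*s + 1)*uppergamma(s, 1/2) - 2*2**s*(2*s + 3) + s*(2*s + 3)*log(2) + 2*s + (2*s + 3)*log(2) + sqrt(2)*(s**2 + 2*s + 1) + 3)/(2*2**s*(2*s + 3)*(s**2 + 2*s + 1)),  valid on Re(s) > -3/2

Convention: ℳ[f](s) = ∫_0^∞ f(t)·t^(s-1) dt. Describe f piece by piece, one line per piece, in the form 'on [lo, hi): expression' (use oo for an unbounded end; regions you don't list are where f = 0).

cuts at 1/2, 1: linearity sums the 3 kernel integrals
between 0 and 1/2 the integrand is t**(3/2)·t^(s-1)
on [1/2, 1) integrate f = t*log(t) against the kernel
on [1, ∞) integrate f = exp(-t/2) against the kernel

on [0, 1/2): t**(3/2)
on [1/2, 1): t*log(t)
on [1, oo): exp(-t/2)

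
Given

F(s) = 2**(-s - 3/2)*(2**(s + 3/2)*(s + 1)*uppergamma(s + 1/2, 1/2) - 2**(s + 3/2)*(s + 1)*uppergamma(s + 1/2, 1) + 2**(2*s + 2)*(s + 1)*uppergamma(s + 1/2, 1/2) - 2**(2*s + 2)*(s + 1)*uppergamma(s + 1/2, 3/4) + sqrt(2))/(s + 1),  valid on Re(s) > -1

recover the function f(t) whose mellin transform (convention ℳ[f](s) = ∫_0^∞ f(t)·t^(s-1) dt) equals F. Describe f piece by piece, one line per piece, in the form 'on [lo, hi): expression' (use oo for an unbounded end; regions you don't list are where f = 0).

remove the shared t-power first: sqrt(t) on [0, 1/2); exp(-t) on [1/2, 1); exp(-t/2) on [1, 3/2)
breakpoints 1/2, 1: one integral from each of the 3 segments
over [0, 1/2), the kernel integral of t enters the sum
between 1/2 and 1 the integrand is sqrt(t)*exp(-t)·t^(s-1)
between 1 and 3/2 the integrand is sqrt(t)*exp(-t/2)·t^(s-1)

on [0, 1/2): t
on [1/2, 1): sqrt(t)*exp(-t)
on [1, 3/2): sqrt(t)*exp(-t/2)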